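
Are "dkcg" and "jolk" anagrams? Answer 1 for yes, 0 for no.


Strings: "dkcg", "jolk"
Sorted first:  cdgk
Sorted second: jklo
Differ at position 0: 'c' vs 'j' => not anagrams

0


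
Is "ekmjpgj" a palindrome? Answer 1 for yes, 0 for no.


Input: ekmjpgj
Reversed: jgpjmke
  Compare pos 0 ('e') with pos 6 ('j'): MISMATCH
  Compare pos 1 ('k') with pos 5 ('g'): MISMATCH
  Compare pos 2 ('m') with pos 4 ('p'): MISMATCH
Result: not a palindrome

0


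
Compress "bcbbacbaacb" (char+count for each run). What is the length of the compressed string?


Input: bcbbacbaacb
Runs:
  'b' x 1 => "b1"
  'c' x 1 => "c1"
  'b' x 2 => "b2"
  'a' x 1 => "a1"
  'c' x 1 => "c1"
  'b' x 1 => "b1"
  'a' x 2 => "a2"
  'c' x 1 => "c1"
  'b' x 1 => "b1"
Compressed: "b1c1b2a1c1b1a2c1b1"
Compressed length: 18

18


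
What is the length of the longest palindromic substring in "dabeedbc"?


Input: "dabeedbc"
Checking substrings for palindromes:
  [3:5] "ee" (len 2) => palindrome
Longest palindromic substring: "ee" with length 2

2


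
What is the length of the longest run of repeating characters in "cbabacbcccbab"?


Input: "cbabacbcccbab"
Scanning for longest run:
  Position 1 ('b'): new char, reset run to 1
  Position 2 ('a'): new char, reset run to 1
  Position 3 ('b'): new char, reset run to 1
  Position 4 ('a'): new char, reset run to 1
  Position 5 ('c'): new char, reset run to 1
  Position 6 ('b'): new char, reset run to 1
  Position 7 ('c'): new char, reset run to 1
  Position 8 ('c'): continues run of 'c', length=2
  Position 9 ('c'): continues run of 'c', length=3
  Position 10 ('b'): new char, reset run to 1
  Position 11 ('a'): new char, reset run to 1
  Position 12 ('b'): new char, reset run to 1
Longest run: 'c' with length 3

3


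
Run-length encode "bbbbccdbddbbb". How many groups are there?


Input: bbbbccdbddbbb
Scanning for consecutive runs:
  Group 1: 'b' x 4 (positions 0-3)
  Group 2: 'c' x 2 (positions 4-5)
  Group 3: 'd' x 1 (positions 6-6)
  Group 4: 'b' x 1 (positions 7-7)
  Group 5: 'd' x 2 (positions 8-9)
  Group 6: 'b' x 3 (positions 10-12)
Total groups: 6

6


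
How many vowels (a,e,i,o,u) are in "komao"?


Input: komao
Checking each character:
  'k' at position 0: consonant
  'o' at position 1: vowel (running total: 1)
  'm' at position 2: consonant
  'a' at position 3: vowel (running total: 2)
  'o' at position 4: vowel (running total: 3)
Total vowels: 3

3


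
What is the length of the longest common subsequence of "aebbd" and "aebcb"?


LCS of "aebbd" and "aebcb"
DP table:
           a    e    b    c    b
      0    0    0    0    0    0
  a   0    1    1    1    1    1
  e   0    1    2    2    2    2
  b   0    1    2    3    3    3
  b   0    1    2    3    3    4
  d   0    1    2    3    3    4
LCS length = dp[5][5] = 4

4


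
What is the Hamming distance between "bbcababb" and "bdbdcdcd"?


Comparing "bbcababb" and "bdbdcdcd" position by position:
  Position 0: 'b' vs 'b' => same
  Position 1: 'b' vs 'd' => differ
  Position 2: 'c' vs 'b' => differ
  Position 3: 'a' vs 'd' => differ
  Position 4: 'b' vs 'c' => differ
  Position 5: 'a' vs 'd' => differ
  Position 6: 'b' vs 'c' => differ
  Position 7: 'b' vs 'd' => differ
Total differences (Hamming distance): 7

7


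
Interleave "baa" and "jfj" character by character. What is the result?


Interleaving "baa" and "jfj":
  Position 0: 'b' from first, 'j' from second => "bj"
  Position 1: 'a' from first, 'f' from second => "af"
  Position 2: 'a' from first, 'j' from second => "aj"
Result: bjafaj

bjafaj


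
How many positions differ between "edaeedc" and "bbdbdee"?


Comparing "edaeedc" and "bbdbdee" position by position:
  Position 0: 'e' vs 'b' => DIFFER
  Position 1: 'd' vs 'b' => DIFFER
  Position 2: 'a' vs 'd' => DIFFER
  Position 3: 'e' vs 'b' => DIFFER
  Position 4: 'e' vs 'd' => DIFFER
  Position 5: 'd' vs 'e' => DIFFER
  Position 6: 'c' vs 'e' => DIFFER
Positions that differ: 7

7


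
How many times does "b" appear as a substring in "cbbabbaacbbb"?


Searching for "b" in "cbbabbaacbbb"
Scanning each position:
  Position 0: "c" => no
  Position 1: "b" => MATCH
  Position 2: "b" => MATCH
  Position 3: "a" => no
  Position 4: "b" => MATCH
  Position 5: "b" => MATCH
  Position 6: "a" => no
  Position 7: "a" => no
  Position 8: "c" => no
  Position 9: "b" => MATCH
  Position 10: "b" => MATCH
  Position 11: "b" => MATCH
Total occurrences: 7

7


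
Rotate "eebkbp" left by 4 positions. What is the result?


Input: "eebkbp", rotate left by 4
First 4 characters: "eebk"
Remaining characters: "bp"
Concatenate remaining + first: "bp" + "eebk" = "bpeebk"

bpeebk


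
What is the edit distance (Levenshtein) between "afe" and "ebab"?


Computing edit distance: "afe" -> "ebab"
DP table:
           e    b    a    b
      0    1    2    3    4
  a   1    1    2    2    3
  f   2    2    2    3    3
  e   3    2    3    3    4
Edit distance = dp[3][4] = 4

4


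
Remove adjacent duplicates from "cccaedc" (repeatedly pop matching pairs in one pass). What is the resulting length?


Input: cccaedc
Stack-based adjacent duplicate removal:
  Read 'c': push. Stack: c
  Read 'c': matches stack top 'c' => pop. Stack: (empty)
  Read 'c': push. Stack: c
  Read 'a': push. Stack: ca
  Read 'e': push. Stack: cae
  Read 'd': push. Stack: caed
  Read 'c': push. Stack: caedc
Final stack: "caedc" (length 5)

5


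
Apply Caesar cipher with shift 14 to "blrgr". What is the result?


Caesar cipher: shift "blrgr" by 14
  'b' (pos 1) + 14 = pos 15 = 'p'
  'l' (pos 11) + 14 = pos 25 = 'z'
  'r' (pos 17) + 14 = pos 5 = 'f'
  'g' (pos 6) + 14 = pos 20 = 'u'
  'r' (pos 17) + 14 = pos 5 = 'f'
Result: pzfuf

pzfuf


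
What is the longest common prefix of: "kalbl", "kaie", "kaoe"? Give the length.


Words: kalbl, kaie, kaoe
  Position 0: all 'k' => match
  Position 1: all 'a' => match
  Position 2: ('l', 'i', 'o') => mismatch, stop
LCP = "ka" (length 2)

2


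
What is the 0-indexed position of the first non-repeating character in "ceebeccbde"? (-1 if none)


Input: ceebeccbde
Character frequencies:
  'b': 2
  'c': 3
  'd': 1
  'e': 4
Scanning left to right for freq == 1:
  Position 0 ('c'): freq=3, skip
  Position 1 ('e'): freq=4, skip
  Position 2 ('e'): freq=4, skip
  Position 3 ('b'): freq=2, skip
  Position 4 ('e'): freq=4, skip
  Position 5 ('c'): freq=3, skip
  Position 6 ('c'): freq=3, skip
  Position 7 ('b'): freq=2, skip
  Position 8 ('d'): unique! => answer = 8

8


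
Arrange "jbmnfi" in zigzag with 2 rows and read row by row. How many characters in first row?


Zigzag "jbmnfi" into 2 rows:
Placing characters:
  'j' => row 0
  'b' => row 1
  'm' => row 0
  'n' => row 1
  'f' => row 0
  'i' => row 1
Rows:
  Row 0: "jmf"
  Row 1: "bni"
First row length: 3

3


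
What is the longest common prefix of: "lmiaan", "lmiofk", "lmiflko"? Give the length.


Words: lmiaan, lmiofk, lmiflko
  Position 0: all 'l' => match
  Position 1: all 'm' => match
  Position 2: all 'i' => match
  Position 3: ('a', 'o', 'f') => mismatch, stop
LCP = "lmi" (length 3)

3


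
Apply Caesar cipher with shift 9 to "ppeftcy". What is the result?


Caesar cipher: shift "ppeftcy" by 9
  'p' (pos 15) + 9 = pos 24 = 'y'
  'p' (pos 15) + 9 = pos 24 = 'y'
  'e' (pos 4) + 9 = pos 13 = 'n'
  'f' (pos 5) + 9 = pos 14 = 'o'
  't' (pos 19) + 9 = pos 2 = 'c'
  'c' (pos 2) + 9 = pos 11 = 'l'
  'y' (pos 24) + 9 = pos 7 = 'h'
Result: yynoclh

yynoclh


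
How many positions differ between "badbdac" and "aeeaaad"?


Comparing "badbdac" and "aeeaaad" position by position:
  Position 0: 'b' vs 'a' => DIFFER
  Position 1: 'a' vs 'e' => DIFFER
  Position 2: 'd' vs 'e' => DIFFER
  Position 3: 'b' vs 'a' => DIFFER
  Position 4: 'd' vs 'a' => DIFFER
  Position 5: 'a' vs 'a' => same
  Position 6: 'c' vs 'd' => DIFFER
Positions that differ: 6

6


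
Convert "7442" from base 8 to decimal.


Input: "7442" in base 8
Positional expansion:
  Digit '7' (value 7) x 8^3 = 3584
  Digit '4' (value 4) x 8^2 = 256
  Digit '4' (value 4) x 8^1 = 32
  Digit '2' (value 2) x 8^0 = 2
Sum = 3874

3874


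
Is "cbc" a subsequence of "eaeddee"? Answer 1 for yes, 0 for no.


Check if "cbc" is a subsequence of "eaeddee"
Greedy scan:
  Position 0 ('e'): no match needed
  Position 1 ('a'): no match needed
  Position 2 ('e'): no match needed
  Position 3 ('d'): no match needed
  Position 4 ('d'): no match needed
  Position 5 ('e'): no match needed
  Position 6 ('e'): no match needed
Only matched 0/3 characters => not a subsequence

0


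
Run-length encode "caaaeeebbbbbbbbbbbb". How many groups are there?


Input: caaaeeebbbbbbbbbbbb
Scanning for consecutive runs:
  Group 1: 'c' x 1 (positions 0-0)
  Group 2: 'a' x 3 (positions 1-3)
  Group 3: 'e' x 3 (positions 4-6)
  Group 4: 'b' x 12 (positions 7-18)
Total groups: 4

4


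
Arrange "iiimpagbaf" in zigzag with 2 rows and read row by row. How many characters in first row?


Zigzag "iiimpagbaf" into 2 rows:
Placing characters:
  'i' => row 0
  'i' => row 1
  'i' => row 0
  'm' => row 1
  'p' => row 0
  'a' => row 1
  'g' => row 0
  'b' => row 1
  'a' => row 0
  'f' => row 1
Rows:
  Row 0: "iipga"
  Row 1: "imabf"
First row length: 5

5


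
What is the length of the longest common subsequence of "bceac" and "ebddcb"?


LCS of "bceac" and "ebddcb"
DP table:
           e    b    d    d    c    b
      0    0    0    0    0    0    0
  b   0    0    1    1    1    1    1
  c   0    0    1    1    1    2    2
  e   0    1    1    1    1    2    2
  a   0    1    1    1    1    2    2
  c   0    1    1    1    1    2    2
LCS length = dp[5][6] = 2

2


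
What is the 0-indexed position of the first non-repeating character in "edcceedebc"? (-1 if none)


Input: edcceedebc
Character frequencies:
  'b': 1
  'c': 3
  'd': 2
  'e': 4
Scanning left to right for freq == 1:
  Position 0 ('e'): freq=4, skip
  Position 1 ('d'): freq=2, skip
  Position 2 ('c'): freq=3, skip
  Position 3 ('c'): freq=3, skip
  Position 4 ('e'): freq=4, skip
  Position 5 ('e'): freq=4, skip
  Position 6 ('d'): freq=2, skip
  Position 7 ('e'): freq=4, skip
  Position 8 ('b'): unique! => answer = 8

8


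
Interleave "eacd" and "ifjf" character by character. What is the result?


Interleaving "eacd" and "ifjf":
  Position 0: 'e' from first, 'i' from second => "ei"
  Position 1: 'a' from first, 'f' from second => "af"
  Position 2: 'c' from first, 'j' from second => "cj"
  Position 3: 'd' from first, 'f' from second => "df"
Result: eiafcjdf

eiafcjdf


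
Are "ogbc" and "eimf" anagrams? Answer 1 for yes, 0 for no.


Strings: "ogbc", "eimf"
Sorted first:  bcgo
Sorted second: efim
Differ at position 0: 'b' vs 'e' => not anagrams

0


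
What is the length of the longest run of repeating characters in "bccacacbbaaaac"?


Input: "bccacacbbaaaac"
Scanning for longest run:
  Position 1 ('c'): new char, reset run to 1
  Position 2 ('c'): continues run of 'c', length=2
  Position 3 ('a'): new char, reset run to 1
  Position 4 ('c'): new char, reset run to 1
  Position 5 ('a'): new char, reset run to 1
  Position 6 ('c'): new char, reset run to 1
  Position 7 ('b'): new char, reset run to 1
  Position 8 ('b'): continues run of 'b', length=2
  Position 9 ('a'): new char, reset run to 1
  Position 10 ('a'): continues run of 'a', length=2
  Position 11 ('a'): continues run of 'a', length=3
  Position 12 ('a'): continues run of 'a', length=4
  Position 13 ('c'): new char, reset run to 1
Longest run: 'a' with length 4

4


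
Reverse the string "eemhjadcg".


Input: eemhjadcg
Reading characters right to left:
  Position 8: 'g'
  Position 7: 'c'
  Position 6: 'd'
  Position 5: 'a'
  Position 4: 'j'
  Position 3: 'h'
  Position 2: 'm'
  Position 1: 'e'
  Position 0: 'e'
Reversed: gcdajhmee

gcdajhmee


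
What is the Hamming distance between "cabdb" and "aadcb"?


Comparing "cabdb" and "aadcb" position by position:
  Position 0: 'c' vs 'a' => differ
  Position 1: 'a' vs 'a' => same
  Position 2: 'b' vs 'd' => differ
  Position 3: 'd' vs 'c' => differ
  Position 4: 'b' vs 'b' => same
Total differences (Hamming distance): 3

3


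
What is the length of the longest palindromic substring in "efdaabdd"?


Input: "efdaabdd"
Checking substrings for palindromes:
  [3:5] "aa" (len 2) => palindrome
  [6:8] "dd" (len 2) => palindrome
Longest palindromic substring: "aa" with length 2

2


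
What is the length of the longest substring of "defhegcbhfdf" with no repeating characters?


Input: "defhegcbhfdf"
Sliding window (track last position of each char):
  Position 0 ('d'): window [0,0] length 1 -- new best
  Position 1 ('e'): window [0,1] length 2 -- new best
  Position 2 ('f'): window [0,2] length 3 -- new best
  Position 3 ('h'): window [0,3] length 4 -- new best
  Position 4 ('e'): repeat (last at 1), move window start to 2
  Position 4 ('e'): window [2,4] length 3
  Position 5 ('g'): window [2,5] length 4
  Position 6 ('c'): window [2,6] length 5 -- new best
  Position 7 ('b'): window [2,7] length 6 -- new best
  Position 8 ('h'): repeat (last at 3), move window start to 4
  Position 8 ('h'): window [4,8] length 5
  Position 9 ('f'): window [4,9] length 6
  Position 10 ('d'): window [4,10] length 7 -- new best
  Position 11 ('f'): repeat (last at 9), move window start to 10
  Position 11 ('f'): window [10,11] length 2
Longest substring with no repeats: "egcbhfd" with length 7

7


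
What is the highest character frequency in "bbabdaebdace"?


Input: bbabdaebdace
Character counts:
  'a': 3
  'b': 4
  'c': 1
  'd': 2
  'e': 2
Maximum frequency: 4

4


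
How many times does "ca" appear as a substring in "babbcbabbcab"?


Searching for "ca" in "babbcbabbcab"
Scanning each position:
  Position 0: "ba" => no
  Position 1: "ab" => no
  Position 2: "bb" => no
  Position 3: "bc" => no
  Position 4: "cb" => no
  Position 5: "ba" => no
  Position 6: "ab" => no
  Position 7: "bb" => no
  Position 8: "bc" => no
  Position 9: "ca" => MATCH
  Position 10: "ab" => no
Total occurrences: 1

1


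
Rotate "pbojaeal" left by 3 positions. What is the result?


Input: "pbojaeal", rotate left by 3
First 3 characters: "pbo"
Remaining characters: "jaeal"
Concatenate remaining + first: "jaeal" + "pbo" = "jaealpbo"

jaealpbo


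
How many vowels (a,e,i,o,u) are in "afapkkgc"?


Input: afapkkgc
Checking each character:
  'a' at position 0: vowel (running total: 1)
  'f' at position 1: consonant
  'a' at position 2: vowel (running total: 2)
  'p' at position 3: consonant
  'k' at position 4: consonant
  'k' at position 5: consonant
  'g' at position 6: consonant
  'c' at position 7: consonant
Total vowels: 2

2


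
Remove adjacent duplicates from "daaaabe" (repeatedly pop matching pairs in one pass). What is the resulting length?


Input: daaaabe
Stack-based adjacent duplicate removal:
  Read 'd': push. Stack: d
  Read 'a': push. Stack: da
  Read 'a': matches stack top 'a' => pop. Stack: d
  Read 'a': push. Stack: da
  Read 'a': matches stack top 'a' => pop. Stack: d
  Read 'b': push. Stack: db
  Read 'e': push. Stack: dbe
Final stack: "dbe" (length 3)

3


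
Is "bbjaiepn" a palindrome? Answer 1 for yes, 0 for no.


Input: bbjaiepn
Reversed: npeiajbb
  Compare pos 0 ('b') with pos 7 ('n'): MISMATCH
  Compare pos 1 ('b') with pos 6 ('p'): MISMATCH
  Compare pos 2 ('j') with pos 5 ('e'): MISMATCH
  Compare pos 3 ('a') with pos 4 ('i'): MISMATCH
Result: not a palindrome

0


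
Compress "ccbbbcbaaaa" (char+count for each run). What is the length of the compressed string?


Input: ccbbbcbaaaa
Runs:
  'c' x 2 => "c2"
  'b' x 3 => "b3"
  'c' x 1 => "c1"
  'b' x 1 => "b1"
  'a' x 4 => "a4"
Compressed: "c2b3c1b1a4"
Compressed length: 10

10


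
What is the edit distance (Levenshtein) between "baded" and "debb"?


Computing edit distance: "baded" -> "debb"
DP table:
           d    e    b    b
      0    1    2    3    4
  b   1    1    2    2    3
  a   2    2    2    3    3
  d   3    2    3    3    4
  e   4    3    2    3    4
  d   5    4    3    3    4
Edit distance = dp[5][4] = 4

4


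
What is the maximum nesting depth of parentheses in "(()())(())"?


Input: "(()())(())"
Tracking depth:
  Position 0 '(': depth becomes 1
  Position 1 '(': depth becomes 2
  Position 2 ')': depth becomes 1
  Position 3 '(': depth becomes 2
  Position 4 ')': depth becomes 1
  Position 5 ')': depth becomes 0
  Position 6 '(': depth becomes 1
  Position 7 '(': depth becomes 2
  Position 8 ')': depth becomes 1
  Position 9 ')': depth becomes 0
Maximum depth reached: 2

2


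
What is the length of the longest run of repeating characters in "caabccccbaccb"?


Input: "caabccccbaccb"
Scanning for longest run:
  Position 1 ('a'): new char, reset run to 1
  Position 2 ('a'): continues run of 'a', length=2
  Position 3 ('b'): new char, reset run to 1
  Position 4 ('c'): new char, reset run to 1
  Position 5 ('c'): continues run of 'c', length=2
  Position 6 ('c'): continues run of 'c', length=3
  Position 7 ('c'): continues run of 'c', length=4
  Position 8 ('b'): new char, reset run to 1
  Position 9 ('a'): new char, reset run to 1
  Position 10 ('c'): new char, reset run to 1
  Position 11 ('c'): continues run of 'c', length=2
  Position 12 ('b'): new char, reset run to 1
Longest run: 'c' with length 4

4


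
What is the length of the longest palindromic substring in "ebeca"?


Input: "ebeca"
Checking substrings for palindromes:
  [0:3] "ebe" (len 3) => palindrome
Longest palindromic substring: "ebe" with length 3

3


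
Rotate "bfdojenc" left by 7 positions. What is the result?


Input: "bfdojenc", rotate left by 7
First 7 characters: "bfdojen"
Remaining characters: "c"
Concatenate remaining + first: "c" + "bfdojen" = "cbfdojen"

cbfdojen


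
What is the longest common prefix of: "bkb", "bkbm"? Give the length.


Words: bkb, bkbm
  Position 0: all 'b' => match
  Position 1: all 'k' => match
  Position 2: all 'b' => match
LCP = "bkb" (length 3)

3


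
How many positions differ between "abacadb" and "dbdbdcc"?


Comparing "abacadb" and "dbdbdcc" position by position:
  Position 0: 'a' vs 'd' => DIFFER
  Position 1: 'b' vs 'b' => same
  Position 2: 'a' vs 'd' => DIFFER
  Position 3: 'c' vs 'b' => DIFFER
  Position 4: 'a' vs 'd' => DIFFER
  Position 5: 'd' vs 'c' => DIFFER
  Position 6: 'b' vs 'c' => DIFFER
Positions that differ: 6

6


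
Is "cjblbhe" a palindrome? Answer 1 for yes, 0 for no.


Input: cjblbhe
Reversed: ehblbjc
  Compare pos 0 ('c') with pos 6 ('e'): MISMATCH
  Compare pos 1 ('j') with pos 5 ('h'): MISMATCH
  Compare pos 2 ('b') with pos 4 ('b'): match
Result: not a palindrome

0


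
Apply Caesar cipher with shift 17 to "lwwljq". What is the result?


Caesar cipher: shift "lwwljq" by 17
  'l' (pos 11) + 17 = pos 2 = 'c'
  'w' (pos 22) + 17 = pos 13 = 'n'
  'w' (pos 22) + 17 = pos 13 = 'n'
  'l' (pos 11) + 17 = pos 2 = 'c'
  'j' (pos 9) + 17 = pos 0 = 'a'
  'q' (pos 16) + 17 = pos 7 = 'h'
Result: cnncah

cnncah


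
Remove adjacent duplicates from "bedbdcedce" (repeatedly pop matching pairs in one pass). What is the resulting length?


Input: bedbdcedce
Stack-based adjacent duplicate removal:
  Read 'b': push. Stack: b
  Read 'e': push. Stack: be
  Read 'd': push. Stack: bed
  Read 'b': push. Stack: bedb
  Read 'd': push. Stack: bedbd
  Read 'c': push. Stack: bedbdc
  Read 'e': push. Stack: bedbdce
  Read 'd': push. Stack: bedbdced
  Read 'c': push. Stack: bedbdcedc
  Read 'e': push. Stack: bedbdcedce
Final stack: "bedbdcedce" (length 10)

10


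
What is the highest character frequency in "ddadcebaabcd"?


Input: ddadcebaabcd
Character counts:
  'a': 3
  'b': 2
  'c': 2
  'd': 4
  'e': 1
Maximum frequency: 4

4


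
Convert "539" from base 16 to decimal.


Input: "539" in base 16
Positional expansion:
  Digit '5' (value 5) x 16^2 = 1280
  Digit '3' (value 3) x 16^1 = 48
  Digit '9' (value 9) x 16^0 = 9
Sum = 1337

1337


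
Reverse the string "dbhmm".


Input: dbhmm
Reading characters right to left:
  Position 4: 'm'
  Position 3: 'm'
  Position 2: 'h'
  Position 1: 'b'
  Position 0: 'd'
Reversed: mmhbd

mmhbd


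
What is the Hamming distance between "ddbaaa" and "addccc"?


Comparing "ddbaaa" and "addccc" position by position:
  Position 0: 'd' vs 'a' => differ
  Position 1: 'd' vs 'd' => same
  Position 2: 'b' vs 'd' => differ
  Position 3: 'a' vs 'c' => differ
  Position 4: 'a' vs 'c' => differ
  Position 5: 'a' vs 'c' => differ
Total differences (Hamming distance): 5

5


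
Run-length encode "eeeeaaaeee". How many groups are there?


Input: eeeeaaaeee
Scanning for consecutive runs:
  Group 1: 'e' x 4 (positions 0-3)
  Group 2: 'a' x 3 (positions 4-6)
  Group 3: 'e' x 3 (positions 7-9)
Total groups: 3

3


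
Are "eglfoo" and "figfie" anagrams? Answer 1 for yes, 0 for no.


Strings: "eglfoo", "figfie"
Sorted first:  efgloo
Sorted second: effgii
Differ at position 2: 'g' vs 'f' => not anagrams

0


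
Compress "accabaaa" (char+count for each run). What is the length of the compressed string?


Input: accabaaa
Runs:
  'a' x 1 => "a1"
  'c' x 2 => "c2"
  'a' x 1 => "a1"
  'b' x 1 => "b1"
  'a' x 3 => "a3"
Compressed: "a1c2a1b1a3"
Compressed length: 10

10


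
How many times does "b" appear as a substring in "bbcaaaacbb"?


Searching for "b" in "bbcaaaacbb"
Scanning each position:
  Position 0: "b" => MATCH
  Position 1: "b" => MATCH
  Position 2: "c" => no
  Position 3: "a" => no
  Position 4: "a" => no
  Position 5: "a" => no
  Position 6: "a" => no
  Position 7: "c" => no
  Position 8: "b" => MATCH
  Position 9: "b" => MATCH
Total occurrences: 4

4


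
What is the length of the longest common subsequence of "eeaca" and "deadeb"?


LCS of "eeaca" and "deadeb"
DP table:
           d    e    a    d    e    b
      0    0    0    0    0    0    0
  e   0    0    1    1    1    1    1
  e   0    0    1    1    1    2    2
  a   0    0    1    2    2    2    2
  c   0    0    1    2    2    2    2
  a   0    0    1    2    2    2    2
LCS length = dp[5][6] = 2

2


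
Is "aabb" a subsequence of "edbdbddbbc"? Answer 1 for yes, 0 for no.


Check if "aabb" is a subsequence of "edbdbddbbc"
Greedy scan:
  Position 0 ('e'): no match needed
  Position 1 ('d'): no match needed
  Position 2 ('b'): no match needed
  Position 3 ('d'): no match needed
  Position 4 ('b'): no match needed
  Position 5 ('d'): no match needed
  Position 6 ('d'): no match needed
  Position 7 ('b'): no match needed
  Position 8 ('b'): no match needed
  Position 9 ('c'): no match needed
Only matched 0/4 characters => not a subsequence

0


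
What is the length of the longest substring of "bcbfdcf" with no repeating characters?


Input: "bcbfdcf"
Sliding window (track last position of each char):
  Position 0 ('b'): window [0,0] length 1 -- new best
  Position 1 ('c'): window [0,1] length 2 -- new best
  Position 2 ('b'): repeat (last at 0), move window start to 1
  Position 2 ('b'): window [1,2] length 2
  Position 3 ('f'): window [1,3] length 3 -- new best
  Position 4 ('d'): window [1,4] length 4 -- new best
  Position 5 ('c'): repeat (last at 1), move window start to 2
  Position 5 ('c'): window [2,5] length 4
  Position 6 ('f'): repeat (last at 3), move window start to 4
  Position 6 ('f'): window [4,6] length 3
Longest substring with no repeats: "cbfd" with length 4

4


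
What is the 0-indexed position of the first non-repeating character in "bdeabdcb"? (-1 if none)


Input: bdeabdcb
Character frequencies:
  'a': 1
  'b': 3
  'c': 1
  'd': 2
  'e': 1
Scanning left to right for freq == 1:
  Position 0 ('b'): freq=3, skip
  Position 1 ('d'): freq=2, skip
  Position 2 ('e'): unique! => answer = 2

2


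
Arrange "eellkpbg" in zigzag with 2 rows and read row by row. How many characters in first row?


Zigzag "eellkpbg" into 2 rows:
Placing characters:
  'e' => row 0
  'e' => row 1
  'l' => row 0
  'l' => row 1
  'k' => row 0
  'p' => row 1
  'b' => row 0
  'g' => row 1
Rows:
  Row 0: "elkb"
  Row 1: "elpg"
First row length: 4

4


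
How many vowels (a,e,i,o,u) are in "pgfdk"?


Input: pgfdk
Checking each character:
  'p' at position 0: consonant
  'g' at position 1: consonant
  'f' at position 2: consonant
  'd' at position 3: consonant
  'k' at position 4: consonant
Total vowels: 0

0


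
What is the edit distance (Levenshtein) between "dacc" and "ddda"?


Computing edit distance: "dacc" -> "ddda"
DP table:
           d    d    d    a
      0    1    2    3    4
  d   1    0    1    2    3
  a   2    1    1    2    2
  c   3    2    2    2    3
  c   4    3    3    3    3
Edit distance = dp[4][4] = 3

3


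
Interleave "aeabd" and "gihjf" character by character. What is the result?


Interleaving "aeabd" and "gihjf":
  Position 0: 'a' from first, 'g' from second => "ag"
  Position 1: 'e' from first, 'i' from second => "ei"
  Position 2: 'a' from first, 'h' from second => "ah"
  Position 3: 'b' from first, 'j' from second => "bj"
  Position 4: 'd' from first, 'f' from second => "df"
Result: ageiahbjdf

ageiahbjdf


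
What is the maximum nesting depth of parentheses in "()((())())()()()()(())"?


Input: "()((())())()()()()(())"
Tracking depth:
  Position 0 '(': depth becomes 1
  Position 1 ')': depth becomes 0
  Position 2 '(': depth becomes 1
  Position 3 '(': depth becomes 2
  Position 4 '(': depth becomes 3
  Position 5 ')': depth becomes 2
  Position 6 ')': depth becomes 1
  Position 7 '(': depth becomes 2
  Position 8 ')': depth becomes 1
  Position 9 ')': depth becomes 0
  Position 10 '(': depth becomes 1
  Position 11 ')': depth becomes 0
  Position 12 '(': depth becomes 1
  Position 13 ')': depth becomes 0
  Position 14 '(': depth becomes 1
  Position 15 ')': depth becomes 0
  Position 16 '(': depth becomes 1
  Position 17 ')': depth becomes 0
  Position 18 '(': depth becomes 1
  Position 19 '(': depth becomes 2
  Position 20 ')': depth becomes 1
  Position 21 ')': depth becomes 0
Maximum depth reached: 3

3


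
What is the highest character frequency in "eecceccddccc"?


Input: eecceccddccc
Character counts:
  'c': 7
  'd': 2
  'e': 3
Maximum frequency: 7

7


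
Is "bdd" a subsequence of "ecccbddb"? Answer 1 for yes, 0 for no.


Check if "bdd" is a subsequence of "ecccbddb"
Greedy scan:
  Position 0 ('e'): no match needed
  Position 1 ('c'): no match needed
  Position 2 ('c'): no match needed
  Position 3 ('c'): no match needed
  Position 4 ('b'): matches sub[0] = 'b'
  Position 5 ('d'): matches sub[1] = 'd'
  Position 6 ('d'): matches sub[2] = 'd'
  Position 7 ('b'): no match needed
All 3 characters matched => is a subsequence

1


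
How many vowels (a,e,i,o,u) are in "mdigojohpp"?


Input: mdigojohpp
Checking each character:
  'm' at position 0: consonant
  'd' at position 1: consonant
  'i' at position 2: vowel (running total: 1)
  'g' at position 3: consonant
  'o' at position 4: vowel (running total: 2)
  'j' at position 5: consonant
  'o' at position 6: vowel (running total: 3)
  'h' at position 7: consonant
  'p' at position 8: consonant
  'p' at position 9: consonant
Total vowels: 3

3


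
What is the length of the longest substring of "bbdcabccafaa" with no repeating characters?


Input: "bbdcabccafaa"
Sliding window (track last position of each char):
  Position 0 ('b'): window [0,0] length 1 -- new best
  Position 1 ('b'): repeat (last at 0), move window start to 1
  Position 1 ('b'): window [1,1] length 1
  Position 2 ('d'): window [1,2] length 2 -- new best
  Position 3 ('c'): window [1,3] length 3 -- new best
  Position 4 ('a'): window [1,4] length 4 -- new best
  Position 5 ('b'): repeat (last at 1), move window start to 2
  Position 5 ('b'): window [2,5] length 4
  Position 6 ('c'): repeat (last at 3), move window start to 4
  Position 6 ('c'): window [4,6] length 3
  Position 7 ('c'): repeat (last at 6), move window start to 7
  Position 7 ('c'): window [7,7] length 1
  Position 8 ('a'): window [7,8] length 2
  Position 9 ('f'): window [7,9] length 3
  Position 10 ('a'): repeat (last at 8), move window start to 9
  Position 10 ('a'): window [9,10] length 2
  Position 11 ('a'): repeat (last at 10), move window start to 11
  Position 11 ('a'): window [11,11] length 1
Longest substring with no repeats: "bdca" with length 4

4


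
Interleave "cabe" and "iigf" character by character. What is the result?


Interleaving "cabe" and "iigf":
  Position 0: 'c' from first, 'i' from second => "ci"
  Position 1: 'a' from first, 'i' from second => "ai"
  Position 2: 'b' from first, 'g' from second => "bg"
  Position 3: 'e' from first, 'f' from second => "ef"
Result: ciaibgef

ciaibgef


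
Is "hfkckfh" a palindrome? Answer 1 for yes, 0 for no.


Input: hfkckfh
Reversed: hfkckfh
  Compare pos 0 ('h') with pos 6 ('h'): match
  Compare pos 1 ('f') with pos 5 ('f'): match
  Compare pos 2 ('k') with pos 4 ('k'): match
Result: palindrome

1


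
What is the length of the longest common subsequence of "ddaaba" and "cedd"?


LCS of "ddaaba" and "cedd"
DP table:
           c    e    d    d
      0    0    0    0    0
  d   0    0    0    1    1
  d   0    0    0    1    2
  a   0    0    0    1    2
  a   0    0    0    1    2
  b   0    0    0    1    2
  a   0    0    0    1    2
LCS length = dp[6][4] = 2

2


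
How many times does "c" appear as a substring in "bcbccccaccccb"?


Searching for "c" in "bcbccccaccccb"
Scanning each position:
  Position 0: "b" => no
  Position 1: "c" => MATCH
  Position 2: "b" => no
  Position 3: "c" => MATCH
  Position 4: "c" => MATCH
  Position 5: "c" => MATCH
  Position 6: "c" => MATCH
  Position 7: "a" => no
  Position 8: "c" => MATCH
  Position 9: "c" => MATCH
  Position 10: "c" => MATCH
  Position 11: "c" => MATCH
  Position 12: "b" => no
Total occurrences: 9

9


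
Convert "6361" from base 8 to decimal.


Input: "6361" in base 8
Positional expansion:
  Digit '6' (value 6) x 8^3 = 3072
  Digit '3' (value 3) x 8^2 = 192
  Digit '6' (value 6) x 8^1 = 48
  Digit '1' (value 1) x 8^0 = 1
Sum = 3313

3313


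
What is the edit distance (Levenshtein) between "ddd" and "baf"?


Computing edit distance: "ddd" -> "baf"
DP table:
           b    a    f
      0    1    2    3
  d   1    1    2    3
  d   2    2    2    3
  d   3    3    3    3
Edit distance = dp[3][3] = 3

3


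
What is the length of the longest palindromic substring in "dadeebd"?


Input: "dadeebd"
Checking substrings for palindromes:
  [0:3] "dad" (len 3) => palindrome
  [3:5] "ee" (len 2) => palindrome
Longest palindromic substring: "dad" with length 3

3


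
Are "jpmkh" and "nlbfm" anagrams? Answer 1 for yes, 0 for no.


Strings: "jpmkh", "nlbfm"
Sorted first:  hjkmp
Sorted second: bflmn
Differ at position 0: 'h' vs 'b' => not anagrams

0


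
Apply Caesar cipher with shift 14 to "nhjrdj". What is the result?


Caesar cipher: shift "nhjrdj" by 14
  'n' (pos 13) + 14 = pos 1 = 'b'
  'h' (pos 7) + 14 = pos 21 = 'v'
  'j' (pos 9) + 14 = pos 23 = 'x'
  'r' (pos 17) + 14 = pos 5 = 'f'
  'd' (pos 3) + 14 = pos 17 = 'r'
  'j' (pos 9) + 14 = pos 23 = 'x'
Result: bvxfrx

bvxfrx


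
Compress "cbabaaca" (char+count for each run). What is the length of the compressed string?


Input: cbabaaca
Runs:
  'c' x 1 => "c1"
  'b' x 1 => "b1"
  'a' x 1 => "a1"
  'b' x 1 => "b1"
  'a' x 2 => "a2"
  'c' x 1 => "c1"
  'a' x 1 => "a1"
Compressed: "c1b1a1b1a2c1a1"
Compressed length: 14

14


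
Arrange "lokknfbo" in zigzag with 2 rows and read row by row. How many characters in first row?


Zigzag "lokknfbo" into 2 rows:
Placing characters:
  'l' => row 0
  'o' => row 1
  'k' => row 0
  'k' => row 1
  'n' => row 0
  'f' => row 1
  'b' => row 0
  'o' => row 1
Rows:
  Row 0: "lknb"
  Row 1: "okfo"
First row length: 4

4


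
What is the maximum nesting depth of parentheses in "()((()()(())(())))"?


Input: "()((()()(())(())))"
Tracking depth:
  Position 0 '(': depth becomes 1
  Position 1 ')': depth becomes 0
  Position 2 '(': depth becomes 1
  Position 3 '(': depth becomes 2
  Position 4 '(': depth becomes 3
  Position 5 ')': depth becomes 2
  Position 6 '(': depth becomes 3
  Position 7 ')': depth becomes 2
  Position 8 '(': depth becomes 3
  Position 9 '(': depth becomes 4
  Position 10 ')': depth becomes 3
  Position 11 ')': depth becomes 2
  Position 12 '(': depth becomes 3
  Position 13 '(': depth becomes 4
  Position 14 ')': depth becomes 3
  Position 15 ')': depth becomes 2
  Position 16 ')': depth becomes 1
  Position 17 ')': depth becomes 0
Maximum depth reached: 4

4


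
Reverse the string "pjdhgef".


Input: pjdhgef
Reading characters right to left:
  Position 6: 'f'
  Position 5: 'e'
  Position 4: 'g'
  Position 3: 'h'
  Position 2: 'd'
  Position 1: 'j'
  Position 0: 'p'
Reversed: feghdjp

feghdjp


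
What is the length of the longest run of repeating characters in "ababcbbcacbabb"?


Input: "ababcbbcacbabb"
Scanning for longest run:
  Position 1 ('b'): new char, reset run to 1
  Position 2 ('a'): new char, reset run to 1
  Position 3 ('b'): new char, reset run to 1
  Position 4 ('c'): new char, reset run to 1
  Position 5 ('b'): new char, reset run to 1
  Position 6 ('b'): continues run of 'b', length=2
  Position 7 ('c'): new char, reset run to 1
  Position 8 ('a'): new char, reset run to 1
  Position 9 ('c'): new char, reset run to 1
  Position 10 ('b'): new char, reset run to 1
  Position 11 ('a'): new char, reset run to 1
  Position 12 ('b'): new char, reset run to 1
  Position 13 ('b'): continues run of 'b', length=2
Longest run: 'b' with length 2

2


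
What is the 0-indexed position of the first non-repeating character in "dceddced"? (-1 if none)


Input: dceddced
Character frequencies:
  'c': 2
  'd': 4
  'e': 2
Scanning left to right for freq == 1:
  Position 0 ('d'): freq=4, skip
  Position 1 ('c'): freq=2, skip
  Position 2 ('e'): freq=2, skip
  Position 3 ('d'): freq=4, skip
  Position 4 ('d'): freq=4, skip
  Position 5 ('c'): freq=2, skip
  Position 6 ('e'): freq=2, skip
  Position 7 ('d'): freq=4, skip
  No unique character found => answer = -1

-1


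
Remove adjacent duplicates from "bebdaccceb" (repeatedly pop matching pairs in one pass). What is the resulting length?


Input: bebdaccceb
Stack-based adjacent duplicate removal:
  Read 'b': push. Stack: b
  Read 'e': push. Stack: be
  Read 'b': push. Stack: beb
  Read 'd': push. Stack: bebd
  Read 'a': push. Stack: bebda
  Read 'c': push. Stack: bebdac
  Read 'c': matches stack top 'c' => pop. Stack: bebda
  Read 'c': push. Stack: bebdac
  Read 'e': push. Stack: bebdace
  Read 'b': push. Stack: bebdaceb
Final stack: "bebdaceb" (length 8)

8


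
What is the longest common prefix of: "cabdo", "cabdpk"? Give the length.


Words: cabdo, cabdpk
  Position 0: all 'c' => match
  Position 1: all 'a' => match
  Position 2: all 'b' => match
  Position 3: all 'd' => match
  Position 4: ('o', 'p') => mismatch, stop
LCP = "cabd" (length 4)

4


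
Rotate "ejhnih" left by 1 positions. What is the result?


Input: "ejhnih", rotate left by 1
First 1 characters: "e"
Remaining characters: "jhnih"
Concatenate remaining + first: "jhnih" + "e" = "jhnihe"

jhnihe


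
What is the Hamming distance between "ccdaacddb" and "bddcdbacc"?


Comparing "ccdaacddb" and "bddcdbacc" position by position:
  Position 0: 'c' vs 'b' => differ
  Position 1: 'c' vs 'd' => differ
  Position 2: 'd' vs 'd' => same
  Position 3: 'a' vs 'c' => differ
  Position 4: 'a' vs 'd' => differ
  Position 5: 'c' vs 'b' => differ
  Position 6: 'd' vs 'a' => differ
  Position 7: 'd' vs 'c' => differ
  Position 8: 'b' vs 'c' => differ
Total differences (Hamming distance): 8

8


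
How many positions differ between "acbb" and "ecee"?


Comparing "acbb" and "ecee" position by position:
  Position 0: 'a' vs 'e' => DIFFER
  Position 1: 'c' vs 'c' => same
  Position 2: 'b' vs 'e' => DIFFER
  Position 3: 'b' vs 'e' => DIFFER
Positions that differ: 3

3


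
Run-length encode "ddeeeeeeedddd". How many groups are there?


Input: ddeeeeeeedddd
Scanning for consecutive runs:
  Group 1: 'd' x 2 (positions 0-1)
  Group 2: 'e' x 7 (positions 2-8)
  Group 3: 'd' x 4 (positions 9-12)
Total groups: 3

3


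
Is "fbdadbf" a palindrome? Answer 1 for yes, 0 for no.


Input: fbdadbf
Reversed: fbdadbf
  Compare pos 0 ('f') with pos 6 ('f'): match
  Compare pos 1 ('b') with pos 5 ('b'): match
  Compare pos 2 ('d') with pos 4 ('d'): match
Result: palindrome

1


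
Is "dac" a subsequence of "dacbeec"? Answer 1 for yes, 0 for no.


Check if "dac" is a subsequence of "dacbeec"
Greedy scan:
  Position 0 ('d'): matches sub[0] = 'd'
  Position 1 ('a'): matches sub[1] = 'a'
  Position 2 ('c'): matches sub[2] = 'c'
  Position 3 ('b'): no match needed
  Position 4 ('e'): no match needed
  Position 5 ('e'): no match needed
  Position 6 ('c'): no match needed
All 3 characters matched => is a subsequence

1


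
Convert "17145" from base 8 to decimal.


Input: "17145" in base 8
Positional expansion:
  Digit '1' (value 1) x 8^4 = 4096
  Digit '7' (value 7) x 8^3 = 3584
  Digit '1' (value 1) x 8^2 = 64
  Digit '4' (value 4) x 8^1 = 32
  Digit '5' (value 5) x 8^0 = 5
Sum = 7781

7781


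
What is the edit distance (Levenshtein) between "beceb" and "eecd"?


Computing edit distance: "beceb" -> "eecd"
DP table:
           e    e    c    d
      0    1    2    3    4
  b   1    1    2    3    4
  e   2    1    1    2    3
  c   3    2    2    1    2
  e   4    3    2    2    2
  b   5    4    3    3    3
Edit distance = dp[5][4] = 3

3


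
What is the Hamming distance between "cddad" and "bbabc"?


Comparing "cddad" and "bbabc" position by position:
  Position 0: 'c' vs 'b' => differ
  Position 1: 'd' vs 'b' => differ
  Position 2: 'd' vs 'a' => differ
  Position 3: 'a' vs 'b' => differ
  Position 4: 'd' vs 'c' => differ
Total differences (Hamming distance): 5

5


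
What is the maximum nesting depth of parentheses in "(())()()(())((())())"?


Input: "(())()()(())((())())"
Tracking depth:
  Position 0 '(': depth becomes 1
  Position 1 '(': depth becomes 2
  Position 2 ')': depth becomes 1
  Position 3 ')': depth becomes 0
  Position 4 '(': depth becomes 1
  Position 5 ')': depth becomes 0
  Position 6 '(': depth becomes 1
  Position 7 ')': depth becomes 0
  Position 8 '(': depth becomes 1
  Position 9 '(': depth becomes 2
  Position 10 ')': depth becomes 1
  Position 11 ')': depth becomes 0
  Position 12 '(': depth becomes 1
  Position 13 '(': depth becomes 2
  Position 14 '(': depth becomes 3
  Position 15 ')': depth becomes 2
  Position 16 ')': depth becomes 1
  Position 17 '(': depth becomes 2
  Position 18 ')': depth becomes 1
  Position 19 ')': depth becomes 0
Maximum depth reached: 3

3


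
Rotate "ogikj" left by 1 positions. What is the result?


Input: "ogikj", rotate left by 1
First 1 characters: "o"
Remaining characters: "gikj"
Concatenate remaining + first: "gikj" + "o" = "gikjo"

gikjo


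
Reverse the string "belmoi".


Input: belmoi
Reading characters right to left:
  Position 5: 'i'
  Position 4: 'o'
  Position 3: 'm'
  Position 2: 'l'
  Position 1: 'e'
  Position 0: 'b'
Reversed: iomleb

iomleb


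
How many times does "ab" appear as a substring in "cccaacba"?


Searching for "ab" in "cccaacba"
Scanning each position:
  Position 0: "cc" => no
  Position 1: "cc" => no
  Position 2: "ca" => no
  Position 3: "aa" => no
  Position 4: "ac" => no
  Position 5: "cb" => no
  Position 6: "ba" => no
Total occurrences: 0

0


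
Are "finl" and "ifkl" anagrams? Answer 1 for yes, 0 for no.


Strings: "finl", "ifkl"
Sorted first:  filn
Sorted second: fikl
Differ at position 2: 'l' vs 'k' => not anagrams

0


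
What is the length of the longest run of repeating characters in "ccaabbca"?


Input: "ccaabbca"
Scanning for longest run:
  Position 1 ('c'): continues run of 'c', length=2
  Position 2 ('a'): new char, reset run to 1
  Position 3 ('a'): continues run of 'a', length=2
  Position 4 ('b'): new char, reset run to 1
  Position 5 ('b'): continues run of 'b', length=2
  Position 6 ('c'): new char, reset run to 1
  Position 7 ('a'): new char, reset run to 1
Longest run: 'c' with length 2

2
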